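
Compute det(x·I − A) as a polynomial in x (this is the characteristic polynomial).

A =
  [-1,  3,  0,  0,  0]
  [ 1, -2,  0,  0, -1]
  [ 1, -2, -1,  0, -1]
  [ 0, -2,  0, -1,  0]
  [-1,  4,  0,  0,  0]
x^5 + 5*x^4 + 10*x^3 + 10*x^2 + 5*x + 1

Expanding det(x·I − A) (e.g. by cofactor expansion or by noting that A is similar to its Jordan form J, which has the same characteristic polynomial as A) gives
  χ_A(x) = x^5 + 5*x^4 + 10*x^3 + 10*x^2 + 5*x + 1
which factors as (x + 1)^5. The eigenvalues (with algebraic multiplicities) are λ = -1 with multiplicity 5.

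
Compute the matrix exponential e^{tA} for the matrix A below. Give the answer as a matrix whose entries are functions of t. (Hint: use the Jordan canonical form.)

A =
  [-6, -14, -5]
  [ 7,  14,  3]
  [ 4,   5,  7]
e^{tA} =
  [3*t^2*exp(5*t)/2 - 11*t*exp(5*t) + exp(5*t), 3*t^2*exp(5*t)/2 - 14*t*exp(5*t), 3*t^2*exp(5*t)/2 - 5*t*exp(5*t)]
  [-t^2*exp(5*t) + 7*t*exp(5*t), -t^2*exp(5*t) + 9*t*exp(5*t) + exp(5*t), -t^2*exp(5*t) + 3*t*exp(5*t)]
  [-t^2*exp(5*t)/2 + 4*t*exp(5*t), -t^2*exp(5*t)/2 + 5*t*exp(5*t), -t^2*exp(5*t)/2 + 2*t*exp(5*t) + exp(5*t)]

Strategy: write A = P · J · P⁻¹ where J is a Jordan canonical form, so e^{tA} = P · e^{tJ} · P⁻¹, and e^{tJ} can be computed block-by-block.

A has Jordan form
J =
  [5, 1, 0]
  [0, 5, 1]
  [0, 0, 5]
(up to reordering of blocks).

Per-block formulas:
  For a 3×3 Jordan block J_3(5): exp(t · J_3(5)) = e^(5t)·(I + t·N + (t^2/2)·N^2), where N is the 3×3 nilpotent shift.

After assembling e^{tJ} and conjugating by P, we get:

e^{tA} =
  [3*t^2*exp(5*t)/2 - 11*t*exp(5*t) + exp(5*t), 3*t^2*exp(5*t)/2 - 14*t*exp(5*t), 3*t^2*exp(5*t)/2 - 5*t*exp(5*t)]
  [-t^2*exp(5*t) + 7*t*exp(5*t), -t^2*exp(5*t) + 9*t*exp(5*t) + exp(5*t), -t^2*exp(5*t) + 3*t*exp(5*t)]
  [-t^2*exp(5*t)/2 + 4*t*exp(5*t), -t^2*exp(5*t)/2 + 5*t*exp(5*t), -t^2*exp(5*t)/2 + 2*t*exp(5*t) + exp(5*t)]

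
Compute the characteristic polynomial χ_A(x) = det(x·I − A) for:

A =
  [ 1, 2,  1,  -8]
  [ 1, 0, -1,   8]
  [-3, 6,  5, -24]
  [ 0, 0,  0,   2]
x^4 - 8*x^3 + 24*x^2 - 32*x + 16

Expanding det(x·I − A) (e.g. by cofactor expansion or by noting that A is similar to its Jordan form J, which has the same characteristic polynomial as A) gives
  χ_A(x) = x^4 - 8*x^3 + 24*x^2 - 32*x + 16
which factors as (x - 2)^4. The eigenvalues (with algebraic multiplicities) are λ = 2 with multiplicity 4.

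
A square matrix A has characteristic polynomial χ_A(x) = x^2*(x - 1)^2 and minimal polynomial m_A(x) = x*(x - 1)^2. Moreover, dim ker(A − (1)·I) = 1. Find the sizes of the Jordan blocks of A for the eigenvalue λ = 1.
Block sizes for λ = 1: [2]

Step 1 — from the characteristic polynomial, algebraic multiplicity of λ = 1 is 2. From dim ker(A − (1)·I) = 1, there are exactly 1 Jordan blocks for λ = 1.
Step 2 — from the minimal polynomial, the factor (x − 1)^2 tells us the largest block for λ = 1 has size 2.
Step 3 — with total size 2, 1 blocks, and largest block 2, the block sizes (in nonincreasing order) are [2].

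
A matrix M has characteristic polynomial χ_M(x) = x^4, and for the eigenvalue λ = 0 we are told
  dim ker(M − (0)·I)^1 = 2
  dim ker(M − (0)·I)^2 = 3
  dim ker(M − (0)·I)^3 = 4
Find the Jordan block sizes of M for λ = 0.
Block sizes for λ = 0: [3, 1]

From the dimensions of kernels of powers, the number of Jordan blocks of size at least j is d_j − d_{j−1} where d_j = dim ker(N^j) (with d_0 = 0). Computing the differences gives [2, 1, 1].
The number of blocks of size exactly k is (#blocks of size ≥ k) − (#blocks of size ≥ k + 1), so the partition is: 1 block(s) of size 1, 1 block(s) of size 3.
In nonincreasing order the block sizes are [3, 1].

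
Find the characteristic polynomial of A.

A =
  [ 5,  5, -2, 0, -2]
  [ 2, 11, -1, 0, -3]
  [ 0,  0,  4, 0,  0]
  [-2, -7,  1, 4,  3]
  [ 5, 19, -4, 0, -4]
x^5 - 20*x^4 + 160*x^3 - 640*x^2 + 1280*x - 1024

Expanding det(x·I − A) (e.g. by cofactor expansion or by noting that A is similar to its Jordan form J, which has the same characteristic polynomial as A) gives
  χ_A(x) = x^5 - 20*x^4 + 160*x^3 - 640*x^2 + 1280*x - 1024
which factors as (x - 4)^5. The eigenvalues (with algebraic multiplicities) are λ = 4 with multiplicity 5.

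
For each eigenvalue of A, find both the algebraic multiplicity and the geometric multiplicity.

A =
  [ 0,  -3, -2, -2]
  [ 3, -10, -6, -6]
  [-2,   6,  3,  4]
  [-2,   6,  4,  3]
λ = -1: alg = 4, geom = 3

Step 1 — factor the characteristic polynomial to read off the algebraic multiplicities:
  χ_A(x) = (x + 1)^4

Step 2 — compute geometric multiplicities via the rank-nullity identity g(λ) = n − rank(A − λI):
  rank(A − (-1)·I) = 1, so dim ker(A − (-1)·I) = n − 1 = 3

Summary:
  λ = -1: algebraic multiplicity = 4, geometric multiplicity = 3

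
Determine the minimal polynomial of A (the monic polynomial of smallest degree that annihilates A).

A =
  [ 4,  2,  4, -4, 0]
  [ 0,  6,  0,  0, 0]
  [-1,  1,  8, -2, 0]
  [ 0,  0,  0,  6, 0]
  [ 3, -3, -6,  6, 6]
x^2 - 12*x + 36

The characteristic polynomial is χ_A(x) = (x - 6)^5, so the eigenvalues are known. The minimal polynomial is
  m_A(x) = Π_λ (x − λ)^{k_λ}
where k_λ is the size of the *largest* Jordan block for λ (equivalently, the smallest k with (A − λI)^k v = 0 for every generalised eigenvector v of λ).

  λ = 6: largest Jordan block has size 2, contributing (x − 6)^2

So m_A(x) = (x - 6)^2 = x^2 - 12*x + 36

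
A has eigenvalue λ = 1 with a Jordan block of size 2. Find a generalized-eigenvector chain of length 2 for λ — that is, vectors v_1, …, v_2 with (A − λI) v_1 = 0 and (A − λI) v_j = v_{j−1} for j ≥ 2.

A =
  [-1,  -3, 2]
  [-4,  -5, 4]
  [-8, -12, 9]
A Jordan chain for λ = 1 of length 2:
v_1 = (-2, -4, -8)ᵀ
v_2 = (1, 0, 0)ᵀ

Let N = A − (1)·I. We want v_2 with N^2 v_2 = 0 but N^1 v_2 ≠ 0; then v_{j-1} := N · v_j for j = 2, …, 2.

Pick v_2 = (1, 0, 0)ᵀ.
Then v_1 = N · v_2 = (-2, -4, -8)ᵀ.

Sanity check: (A − (1)·I) v_1 = (0, 0, 0)ᵀ = 0. ✓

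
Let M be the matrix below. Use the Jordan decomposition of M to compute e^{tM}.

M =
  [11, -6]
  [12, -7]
e^{tM} =
  [2*exp(5*t) - exp(-t), -exp(5*t) + exp(-t)]
  [2*exp(5*t) - 2*exp(-t), -exp(5*t) + 2*exp(-t)]

Strategy: write M = P · J · P⁻¹ where J is a Jordan canonical form, so e^{tM} = P · e^{tJ} · P⁻¹, and e^{tJ} can be computed block-by-block.

M has Jordan form
J =
  [-1, 0]
  [ 0, 5]
(up to reordering of blocks).

Per-block formulas:
  For a 1×1 block at λ = -1: exp(t · [-1]) = [e^(-1t)].
  For a 1×1 block at λ = 5: exp(t · [5]) = [e^(5t)].

After assembling e^{tJ} and conjugating by P, we get:

e^{tM} =
  [2*exp(5*t) - exp(-t), -exp(5*t) + exp(-t)]
  [2*exp(5*t) - 2*exp(-t), -exp(5*t) + 2*exp(-t)]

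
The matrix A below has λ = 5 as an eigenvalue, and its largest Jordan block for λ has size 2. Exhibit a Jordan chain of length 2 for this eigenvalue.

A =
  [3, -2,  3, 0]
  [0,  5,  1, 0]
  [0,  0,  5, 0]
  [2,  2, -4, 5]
A Jordan chain for λ = 5 of length 2:
v_1 = (-1, 1, 0, 0)ᵀ
v_2 = (2, 0, 1, 0)ᵀ

Let N = A − (5)·I. We want v_2 with N^2 v_2 = 0 but N^1 v_2 ≠ 0; then v_{j-1} := N · v_j for j = 2, …, 2.

Pick v_2 = (2, 0, 1, 0)ᵀ.
Then v_1 = N · v_2 = (-1, 1, 0, 0)ᵀ.

Sanity check: (A − (5)·I) v_1 = (0, 0, 0, 0)ᵀ = 0. ✓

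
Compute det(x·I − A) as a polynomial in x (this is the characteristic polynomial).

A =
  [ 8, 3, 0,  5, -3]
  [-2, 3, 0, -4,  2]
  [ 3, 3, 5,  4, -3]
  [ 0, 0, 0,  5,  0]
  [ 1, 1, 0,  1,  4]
x^5 - 25*x^4 + 250*x^3 - 1250*x^2 + 3125*x - 3125

Expanding det(x·I − A) (e.g. by cofactor expansion or by noting that A is similar to its Jordan form J, which has the same characteristic polynomial as A) gives
  χ_A(x) = x^5 - 25*x^4 + 250*x^3 - 1250*x^2 + 3125*x - 3125
which factors as (x - 5)^5. The eigenvalues (with algebraic multiplicities) are λ = 5 with multiplicity 5.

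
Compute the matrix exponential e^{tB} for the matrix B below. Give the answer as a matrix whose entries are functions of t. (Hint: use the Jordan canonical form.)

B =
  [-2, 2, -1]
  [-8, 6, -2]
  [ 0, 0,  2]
e^{tB} =
  [-4*t*exp(2*t) + exp(2*t), 2*t*exp(2*t), -t*exp(2*t)]
  [-8*t*exp(2*t), 4*t*exp(2*t) + exp(2*t), -2*t*exp(2*t)]
  [0, 0, exp(2*t)]

Strategy: write B = P · J · P⁻¹ where J is a Jordan canonical form, so e^{tB} = P · e^{tJ} · P⁻¹, and e^{tJ} can be computed block-by-block.

B has Jordan form
J =
  [2, 1, 0]
  [0, 2, 0]
  [0, 0, 2]
(up to reordering of blocks).

Per-block formulas:
  For a 2×2 Jordan block J_2(2): exp(t · J_2(2)) = e^(2t)·(I + t·N), where N is the 2×2 nilpotent shift.
  For a 1×1 block at λ = 2: exp(t · [2]) = [e^(2t)].

After assembling e^{tJ} and conjugating by P, we get:

e^{tB} =
  [-4*t*exp(2*t) + exp(2*t), 2*t*exp(2*t), -t*exp(2*t)]
  [-8*t*exp(2*t), 4*t*exp(2*t) + exp(2*t), -2*t*exp(2*t)]
  [0, 0, exp(2*t)]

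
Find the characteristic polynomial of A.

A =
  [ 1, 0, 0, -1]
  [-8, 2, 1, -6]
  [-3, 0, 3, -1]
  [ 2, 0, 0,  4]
x^4 - 10*x^3 + 37*x^2 - 60*x + 36

Expanding det(x·I − A) (e.g. by cofactor expansion or by noting that A is similar to its Jordan form J, which has the same characteristic polynomial as A) gives
  χ_A(x) = x^4 - 10*x^3 + 37*x^2 - 60*x + 36
which factors as (x - 3)^2*(x - 2)^2. The eigenvalues (with algebraic multiplicities) are λ = 2 with multiplicity 2, λ = 3 with multiplicity 2.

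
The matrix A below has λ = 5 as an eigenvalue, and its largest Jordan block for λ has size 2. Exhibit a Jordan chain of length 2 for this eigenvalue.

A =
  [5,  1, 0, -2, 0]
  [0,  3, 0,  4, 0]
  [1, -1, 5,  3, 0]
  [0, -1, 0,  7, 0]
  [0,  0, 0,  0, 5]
A Jordan chain for λ = 5 of length 2:
v_1 = (0, 0, 1, 0, 0)ᵀ
v_2 = (1, 0, 0, 0, 0)ᵀ

Let N = A − (5)·I. We want v_2 with N^2 v_2 = 0 but N^1 v_2 ≠ 0; then v_{j-1} := N · v_j for j = 2, …, 2.

Pick v_2 = (1, 0, 0, 0, 0)ᵀ.
Then v_1 = N · v_2 = (0, 0, 1, 0, 0)ᵀ.

Sanity check: (A − (5)·I) v_1 = (0, 0, 0, 0, 0)ᵀ = 0. ✓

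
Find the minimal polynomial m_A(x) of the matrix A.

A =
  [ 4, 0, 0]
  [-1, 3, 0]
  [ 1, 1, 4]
x^2 - 7*x + 12

The characteristic polynomial is χ_A(x) = (x - 4)^2*(x - 3), so the eigenvalues are known. The minimal polynomial is
  m_A(x) = Π_λ (x − λ)^{k_λ}
where k_λ is the size of the *largest* Jordan block for λ (equivalently, the smallest k with (A − λI)^k v = 0 for every generalised eigenvector v of λ).

  λ = 3: largest Jordan block has size 1, contributing (x − 3)
  λ = 4: largest Jordan block has size 1, contributing (x − 4)

So m_A(x) = (x - 4)*(x - 3) = x^2 - 7*x + 12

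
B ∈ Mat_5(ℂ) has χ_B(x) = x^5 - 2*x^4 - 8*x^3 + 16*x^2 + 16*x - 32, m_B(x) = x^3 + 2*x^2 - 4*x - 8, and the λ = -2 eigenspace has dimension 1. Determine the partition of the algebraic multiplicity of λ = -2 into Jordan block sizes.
Block sizes for λ = -2: [2]

Step 1 — from the characteristic polynomial, algebraic multiplicity of λ = -2 is 2. From dim ker(B − (-2)·I) = 1, there are exactly 1 Jordan blocks for λ = -2.
Step 2 — from the minimal polynomial, the factor (x + 2)^2 tells us the largest block for λ = -2 has size 2.
Step 3 — with total size 2, 1 blocks, and largest block 2, the block sizes (in nonincreasing order) are [2].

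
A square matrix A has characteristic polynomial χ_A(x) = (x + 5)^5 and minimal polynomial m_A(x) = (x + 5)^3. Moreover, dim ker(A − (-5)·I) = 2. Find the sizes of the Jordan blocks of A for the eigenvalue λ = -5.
Block sizes for λ = -5: [3, 2]

Step 1 — from the characteristic polynomial, algebraic multiplicity of λ = -5 is 5. From dim ker(A − (-5)·I) = 2, there are exactly 2 Jordan blocks for λ = -5.
Step 2 — from the minimal polynomial, the factor (x + 5)^3 tells us the largest block for λ = -5 has size 3.
Step 3 — with total size 5, 2 blocks, and largest block 3, the block sizes (in nonincreasing order) are [3, 2].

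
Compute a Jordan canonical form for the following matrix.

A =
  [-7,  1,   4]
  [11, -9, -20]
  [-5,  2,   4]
J_3(-4)

The characteristic polynomial is
  det(x·I − A) = x^3 + 12*x^2 + 48*x + 64 = (x + 4)^3

Eigenvalues and multiplicities (the geometric multiplicity of λ is n − rank(A − λI), which equals the number of Jordan blocks for λ):
  λ = -4: algebraic multiplicity = 3, geometric multiplicity = 1

Determining the block sizes for each eigenvalue:
  λ = -4: one block (gm = 1), so the single block has size am = 3 → block sizes [3]

Assembling the blocks gives a Jordan form
J =
  [-4,  1,  0]
  [ 0, -4,  1]
  [ 0,  0, -4]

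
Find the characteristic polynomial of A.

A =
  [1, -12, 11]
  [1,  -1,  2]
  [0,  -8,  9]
x^3 - 9*x^2 + 27*x - 27

Expanding det(x·I − A) (e.g. by cofactor expansion or by noting that A is similar to its Jordan form J, which has the same characteristic polynomial as A) gives
  χ_A(x) = x^3 - 9*x^2 + 27*x - 27
which factors as (x - 3)^3. The eigenvalues (with algebraic multiplicities) are λ = 3 with multiplicity 3.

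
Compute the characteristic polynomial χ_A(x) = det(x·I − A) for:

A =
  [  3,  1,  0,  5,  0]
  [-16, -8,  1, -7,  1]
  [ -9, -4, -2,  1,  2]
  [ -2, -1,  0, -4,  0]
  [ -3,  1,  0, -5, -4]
x^5 + 15*x^4 + 80*x^3 + 160*x^2 - 256

Expanding det(x·I − A) (e.g. by cofactor expansion or by noting that A is similar to its Jordan form J, which has the same characteristic polynomial as A) gives
  χ_A(x) = x^5 + 15*x^4 + 80*x^3 + 160*x^2 - 256
which factors as (x - 1)*(x + 4)^4. The eigenvalues (with algebraic multiplicities) are λ = -4 with multiplicity 4, λ = 1 with multiplicity 1.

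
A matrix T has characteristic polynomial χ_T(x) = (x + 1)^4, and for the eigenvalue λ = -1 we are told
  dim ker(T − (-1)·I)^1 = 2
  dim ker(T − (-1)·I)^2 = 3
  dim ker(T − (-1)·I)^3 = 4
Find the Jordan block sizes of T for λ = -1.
Block sizes for λ = -1: [3, 1]

From the dimensions of kernels of powers, the number of Jordan blocks of size at least j is d_j − d_{j−1} where d_j = dim ker(N^j) (with d_0 = 0). Computing the differences gives [2, 1, 1].
The number of blocks of size exactly k is (#blocks of size ≥ k) − (#blocks of size ≥ k + 1), so the partition is: 1 block(s) of size 1, 1 block(s) of size 3.
In nonincreasing order the block sizes are [3, 1].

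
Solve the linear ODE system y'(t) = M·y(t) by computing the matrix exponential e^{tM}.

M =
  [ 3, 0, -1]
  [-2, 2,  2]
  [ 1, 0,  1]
e^{tM} =
  [t*exp(2*t) + exp(2*t), 0, -t*exp(2*t)]
  [-2*t*exp(2*t), exp(2*t), 2*t*exp(2*t)]
  [t*exp(2*t), 0, -t*exp(2*t) + exp(2*t)]

Strategy: write M = P · J · P⁻¹ where J is a Jordan canonical form, so e^{tM} = P · e^{tJ} · P⁻¹, and e^{tJ} can be computed block-by-block.

M has Jordan form
J =
  [2, 1, 0]
  [0, 2, 0]
  [0, 0, 2]
(up to reordering of blocks).

Per-block formulas:
  For a 1×1 block at λ = 2: exp(t · [2]) = [e^(2t)].
  For a 2×2 Jordan block J_2(2): exp(t · J_2(2)) = e^(2t)·(I + t·N), where N is the 2×2 nilpotent shift.

After assembling e^{tJ} and conjugating by P, we get:

e^{tM} =
  [t*exp(2*t) + exp(2*t), 0, -t*exp(2*t)]
  [-2*t*exp(2*t), exp(2*t), 2*t*exp(2*t)]
  [t*exp(2*t), 0, -t*exp(2*t) + exp(2*t)]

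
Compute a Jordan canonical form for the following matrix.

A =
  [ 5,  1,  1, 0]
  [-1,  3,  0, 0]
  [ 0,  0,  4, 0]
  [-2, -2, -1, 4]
J_3(4) ⊕ J_1(4)

The characteristic polynomial is
  det(x·I − A) = x^4 - 16*x^3 + 96*x^2 - 256*x + 256 = (x - 4)^4

Eigenvalues and multiplicities (the geometric multiplicity of λ is n − rank(A − λI), which equals the number of Jordan blocks for λ):
  λ = 4: algebraic multiplicity = 4, geometric multiplicity = 2

Determining the block sizes for each eigenvalue:
  λ = 4: with am = 4 and gm = 2, the partition is not yet determined (e.g. several partitions of 4 into 2 parts exist). Let N = A − (4)·I. Computing rank(N^1) = 2, rank(N^2) = 1, rank(N^3) = 0; the number of blocks of size ≥ j is rank(N^{j−1}) − rank(N^j), giving [2, 1, 1]. So we have 1 block(s) of size 3, 1 block(s) of size 1 → block sizes [3, 1]

Assembling the blocks gives a Jordan form
J =
  [4, 1, 0, 0]
  [0, 4, 1, 0]
  [0, 0, 4, 0]
  [0, 0, 0, 4]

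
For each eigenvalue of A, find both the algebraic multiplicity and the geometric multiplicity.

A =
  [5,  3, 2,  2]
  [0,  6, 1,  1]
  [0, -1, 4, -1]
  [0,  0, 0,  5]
λ = 5: alg = 4, geom = 2

Step 1 — factor the characteristic polynomial to read off the algebraic multiplicities:
  χ_A(x) = (x - 5)^4

Step 2 — compute geometric multiplicities via the rank-nullity identity g(λ) = n − rank(A − λI):
  rank(A − (5)·I) = 2, so dim ker(A − (5)·I) = n − 2 = 2

Summary:
  λ = 5: algebraic multiplicity = 4, geometric multiplicity = 2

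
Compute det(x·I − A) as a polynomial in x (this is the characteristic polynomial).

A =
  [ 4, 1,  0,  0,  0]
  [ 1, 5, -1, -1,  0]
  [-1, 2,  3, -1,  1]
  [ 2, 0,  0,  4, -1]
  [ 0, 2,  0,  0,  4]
x^5 - 20*x^4 + 160*x^3 - 640*x^2 + 1280*x - 1024

Expanding det(x·I − A) (e.g. by cofactor expansion or by noting that A is similar to its Jordan form J, which has the same characteristic polynomial as A) gives
  χ_A(x) = x^5 - 20*x^4 + 160*x^3 - 640*x^2 + 1280*x - 1024
which factors as (x - 4)^5. The eigenvalues (with algebraic multiplicities) are λ = 4 with multiplicity 5.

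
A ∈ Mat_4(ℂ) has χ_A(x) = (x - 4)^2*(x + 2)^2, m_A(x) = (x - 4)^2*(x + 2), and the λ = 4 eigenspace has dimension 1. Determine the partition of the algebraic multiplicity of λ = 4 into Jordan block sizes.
Block sizes for λ = 4: [2]

Step 1 — from the characteristic polynomial, algebraic multiplicity of λ = 4 is 2. From dim ker(A − (4)·I) = 1, there are exactly 1 Jordan blocks for λ = 4.
Step 2 — from the minimal polynomial, the factor (x − 4)^2 tells us the largest block for λ = 4 has size 2.
Step 3 — with total size 2, 1 blocks, and largest block 2, the block sizes (in nonincreasing order) are [2].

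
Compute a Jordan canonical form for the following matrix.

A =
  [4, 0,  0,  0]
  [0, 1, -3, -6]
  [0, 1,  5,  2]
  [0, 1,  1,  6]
J_2(4) ⊕ J_1(4) ⊕ J_1(4)

The characteristic polynomial is
  det(x·I − A) = x^4 - 16*x^3 + 96*x^2 - 256*x + 256 = (x - 4)^4

Eigenvalues and multiplicities (the geometric multiplicity of λ is n − rank(A − λI), which equals the number of Jordan blocks for λ):
  λ = 4: algebraic multiplicity = 4, geometric multiplicity = 3

Determining the block sizes for each eigenvalue:
  λ = 4: 3 blocks summing to 4 forces exactly one block of size 2 and the rest size 1 → block sizes [2, 1, 1]

Assembling the blocks gives a Jordan form
J =
  [4, 1, 0, 0]
  [0, 4, 0, 0]
  [0, 0, 4, 0]
  [0, 0, 0, 4]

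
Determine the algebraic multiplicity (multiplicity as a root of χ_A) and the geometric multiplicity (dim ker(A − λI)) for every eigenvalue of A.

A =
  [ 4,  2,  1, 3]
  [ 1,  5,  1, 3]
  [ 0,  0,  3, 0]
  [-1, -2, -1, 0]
λ = 3: alg = 4, geom = 3

Step 1 — factor the characteristic polynomial to read off the algebraic multiplicities:
  χ_A(x) = (x - 3)^4

Step 2 — compute geometric multiplicities via the rank-nullity identity g(λ) = n − rank(A − λI):
  rank(A − (3)·I) = 1, so dim ker(A − (3)·I) = n − 1 = 3

Summary:
  λ = 3: algebraic multiplicity = 4, geometric multiplicity = 3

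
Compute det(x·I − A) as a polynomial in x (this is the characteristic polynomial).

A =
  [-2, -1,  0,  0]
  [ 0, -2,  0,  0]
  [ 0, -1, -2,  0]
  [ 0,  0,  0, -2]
x^4 + 8*x^3 + 24*x^2 + 32*x + 16

Expanding det(x·I − A) (e.g. by cofactor expansion or by noting that A is similar to its Jordan form J, which has the same characteristic polynomial as A) gives
  χ_A(x) = x^4 + 8*x^3 + 24*x^2 + 32*x + 16
which factors as (x + 2)^4. The eigenvalues (with algebraic multiplicities) are λ = -2 with multiplicity 4.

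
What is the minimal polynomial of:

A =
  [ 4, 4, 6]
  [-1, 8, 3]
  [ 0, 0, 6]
x^2 - 12*x + 36

The characteristic polynomial is χ_A(x) = (x - 6)^3, so the eigenvalues are known. The minimal polynomial is
  m_A(x) = Π_λ (x − λ)^{k_λ}
where k_λ is the size of the *largest* Jordan block for λ (equivalently, the smallest k with (A − λI)^k v = 0 for every generalised eigenvector v of λ).

  λ = 6: largest Jordan block has size 2, contributing (x − 6)^2

So m_A(x) = (x - 6)^2 = x^2 - 12*x + 36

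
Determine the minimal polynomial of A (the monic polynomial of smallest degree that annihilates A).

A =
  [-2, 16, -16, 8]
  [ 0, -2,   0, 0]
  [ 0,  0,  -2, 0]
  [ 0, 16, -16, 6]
x^2 - 4*x - 12

The characteristic polynomial is χ_A(x) = (x - 6)*(x + 2)^3, so the eigenvalues are known. The minimal polynomial is
  m_A(x) = Π_λ (x − λ)^{k_λ}
where k_λ is the size of the *largest* Jordan block for λ (equivalently, the smallest k with (A − λI)^k v = 0 for every generalised eigenvector v of λ).

  λ = -2: largest Jordan block has size 1, contributing (x + 2)
  λ = 6: largest Jordan block has size 1, contributing (x − 6)

So m_A(x) = (x - 6)*(x + 2) = x^2 - 4*x - 12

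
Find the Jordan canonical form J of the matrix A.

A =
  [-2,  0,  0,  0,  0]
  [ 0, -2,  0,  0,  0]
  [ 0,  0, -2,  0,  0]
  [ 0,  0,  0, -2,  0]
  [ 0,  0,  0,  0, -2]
J_1(-2) ⊕ J_1(-2) ⊕ J_1(-2) ⊕ J_1(-2) ⊕ J_1(-2)

The characteristic polynomial is
  det(x·I − A) = x^5 + 10*x^4 + 40*x^3 + 80*x^2 + 80*x + 32 = (x + 2)^5

Eigenvalues and multiplicities (the geometric multiplicity of λ is n − rank(A − λI), which equals the number of Jordan blocks for λ):
  λ = -2: algebraic multiplicity = 5, geometric multiplicity = 5

Determining the block sizes for each eigenvalue:
  λ = -2: gm = am = 5, so every block has size 1 → block sizes [1, 1, 1, 1, 1]

Assembling the blocks gives a Jordan form
J =
  [-2,  0,  0,  0,  0]
  [ 0, -2,  0,  0,  0]
  [ 0,  0, -2,  0,  0]
  [ 0,  0,  0, -2,  0]
  [ 0,  0,  0,  0, -2]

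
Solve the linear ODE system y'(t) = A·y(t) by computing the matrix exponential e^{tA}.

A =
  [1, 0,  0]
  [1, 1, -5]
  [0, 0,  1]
e^{tA} =
  [exp(t), 0, 0]
  [t*exp(t), exp(t), -5*t*exp(t)]
  [0, 0, exp(t)]

Strategy: write A = P · J · P⁻¹ where J is a Jordan canonical form, so e^{tA} = P · e^{tJ} · P⁻¹, and e^{tJ} can be computed block-by-block.

A has Jordan form
J =
  [1, 1, 0]
  [0, 1, 0]
  [0, 0, 1]
(up to reordering of blocks).

Per-block formulas:
  For a 2×2 Jordan block J_2(1): exp(t · J_2(1)) = e^(1t)·(I + t·N), where N is the 2×2 nilpotent shift.
  For a 1×1 block at λ = 1: exp(t · [1]) = [e^(1t)].

After assembling e^{tJ} and conjugating by P, we get:

e^{tA} =
  [exp(t), 0, 0]
  [t*exp(t), exp(t), -5*t*exp(t)]
  [0, 0, exp(t)]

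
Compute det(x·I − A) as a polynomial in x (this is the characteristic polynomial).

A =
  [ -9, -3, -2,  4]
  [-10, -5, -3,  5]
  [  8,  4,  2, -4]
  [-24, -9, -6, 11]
x^4 + x^3

Expanding det(x·I − A) (e.g. by cofactor expansion or by noting that A is similar to its Jordan form J, which has the same characteristic polynomial as A) gives
  χ_A(x) = x^4 + x^3
which factors as x^3*(x + 1). The eigenvalues (with algebraic multiplicities) are λ = -1 with multiplicity 1, λ = 0 with multiplicity 3.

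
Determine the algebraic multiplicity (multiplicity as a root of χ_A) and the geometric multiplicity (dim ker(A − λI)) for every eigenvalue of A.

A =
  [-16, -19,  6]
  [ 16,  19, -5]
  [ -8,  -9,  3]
λ = 2: alg = 3, geom = 1

Step 1 — factor the characteristic polynomial to read off the algebraic multiplicities:
  χ_A(x) = (x - 2)^3

Step 2 — compute geometric multiplicities via the rank-nullity identity g(λ) = n − rank(A − λI):
  rank(A − (2)·I) = 2, so dim ker(A − (2)·I) = n − 2 = 1

Summary:
  λ = 2: algebraic multiplicity = 3, geometric multiplicity = 1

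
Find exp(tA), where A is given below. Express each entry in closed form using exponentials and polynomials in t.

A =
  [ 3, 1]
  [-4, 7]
e^{tA} =
  [-2*t*exp(5*t) + exp(5*t), t*exp(5*t)]
  [-4*t*exp(5*t), 2*t*exp(5*t) + exp(5*t)]

Strategy: write A = P · J · P⁻¹ where J is a Jordan canonical form, so e^{tA} = P · e^{tJ} · P⁻¹, and e^{tJ} can be computed block-by-block.

A has Jordan form
J =
  [5, 1]
  [0, 5]
(up to reordering of blocks).

Per-block formulas:
  For a 2×2 Jordan block J_2(5): exp(t · J_2(5)) = e^(5t)·(I + t·N), where N is the 2×2 nilpotent shift.

After assembling e^{tJ} and conjugating by P, we get:

e^{tA} =
  [-2*t*exp(5*t) + exp(5*t), t*exp(5*t)]
  [-4*t*exp(5*t), 2*t*exp(5*t) + exp(5*t)]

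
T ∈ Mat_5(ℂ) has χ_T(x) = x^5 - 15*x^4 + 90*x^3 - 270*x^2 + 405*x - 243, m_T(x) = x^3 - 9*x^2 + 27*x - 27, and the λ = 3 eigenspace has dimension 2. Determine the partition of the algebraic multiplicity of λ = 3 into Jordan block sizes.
Block sizes for λ = 3: [3, 2]

Step 1 — from the characteristic polynomial, algebraic multiplicity of λ = 3 is 5. From dim ker(T − (3)·I) = 2, there are exactly 2 Jordan blocks for λ = 3.
Step 2 — from the minimal polynomial, the factor (x − 3)^3 tells us the largest block for λ = 3 has size 3.
Step 3 — with total size 5, 2 blocks, and largest block 3, the block sizes (in nonincreasing order) are [3, 2].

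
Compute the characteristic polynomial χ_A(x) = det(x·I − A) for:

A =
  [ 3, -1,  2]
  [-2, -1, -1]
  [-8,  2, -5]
x^3 + 3*x^2 + 3*x + 1

Expanding det(x·I − A) (e.g. by cofactor expansion or by noting that A is similar to its Jordan form J, which has the same characteristic polynomial as A) gives
  χ_A(x) = x^3 + 3*x^2 + 3*x + 1
which factors as (x + 1)^3. The eigenvalues (with algebraic multiplicities) are λ = -1 with multiplicity 3.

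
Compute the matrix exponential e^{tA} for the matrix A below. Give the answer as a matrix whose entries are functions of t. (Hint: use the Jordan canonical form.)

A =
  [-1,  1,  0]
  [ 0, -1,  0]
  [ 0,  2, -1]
e^{tA} =
  [exp(-t), t*exp(-t), 0]
  [0, exp(-t), 0]
  [0, 2*t*exp(-t), exp(-t)]

Strategy: write A = P · J · P⁻¹ where J is a Jordan canonical form, so e^{tA} = P · e^{tJ} · P⁻¹, and e^{tJ} can be computed block-by-block.

A has Jordan form
J =
  [-1,  1,  0]
  [ 0, -1,  0]
  [ 0,  0, -1]
(up to reordering of blocks).

Per-block formulas:
  For a 2×2 Jordan block J_2(-1): exp(t · J_2(-1)) = e^(-1t)·(I + t·N), where N is the 2×2 nilpotent shift.
  For a 1×1 block at λ = -1: exp(t · [-1]) = [e^(-1t)].

After assembling e^{tJ} and conjugating by P, we get:

e^{tA} =
  [exp(-t), t*exp(-t), 0]
  [0, exp(-t), 0]
  [0, 2*t*exp(-t), exp(-t)]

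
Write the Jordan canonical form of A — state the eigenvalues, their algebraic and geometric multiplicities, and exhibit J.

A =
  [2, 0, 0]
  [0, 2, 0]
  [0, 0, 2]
J_1(2) ⊕ J_1(2) ⊕ J_1(2)

The characteristic polynomial is
  det(x·I − A) = x^3 - 6*x^2 + 12*x - 8 = (x - 2)^3

Eigenvalues and multiplicities (the geometric multiplicity of λ is n − rank(A − λI), which equals the number of Jordan blocks for λ):
  λ = 2: algebraic multiplicity = 3, geometric multiplicity = 3

Determining the block sizes for each eigenvalue:
  λ = 2: gm = am = 3, so every block has size 1 → block sizes [1, 1, 1]

Assembling the blocks gives a Jordan form
J =
  [2, 0, 0]
  [0, 2, 0]
  [0, 0, 2]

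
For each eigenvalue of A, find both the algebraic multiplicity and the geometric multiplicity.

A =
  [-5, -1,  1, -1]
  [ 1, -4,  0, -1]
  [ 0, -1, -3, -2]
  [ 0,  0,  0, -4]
λ = -4: alg = 4, geom = 2

Step 1 — factor the characteristic polynomial to read off the algebraic multiplicities:
  χ_A(x) = (x + 4)^4

Step 2 — compute geometric multiplicities via the rank-nullity identity g(λ) = n − rank(A − λI):
  rank(A − (-4)·I) = 2, so dim ker(A − (-4)·I) = n − 2 = 2

Summary:
  λ = -4: algebraic multiplicity = 4, geometric multiplicity = 2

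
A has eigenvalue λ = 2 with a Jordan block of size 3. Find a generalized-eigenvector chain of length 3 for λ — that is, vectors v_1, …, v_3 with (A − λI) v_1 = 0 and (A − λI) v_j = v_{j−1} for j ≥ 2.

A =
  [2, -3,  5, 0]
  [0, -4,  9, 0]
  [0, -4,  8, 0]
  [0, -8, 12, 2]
A Jordan chain for λ = 2 of length 3:
v_1 = (-2, 0, 0, 0)ᵀ
v_2 = (-3, -6, -4, -8)ᵀ
v_3 = (0, 1, 0, 0)ᵀ

Let N = A − (2)·I. We want v_3 with N^3 v_3 = 0 but N^2 v_3 ≠ 0; then v_{j-1} := N · v_j for j = 3, …, 2.

Pick v_3 = (0, 1, 0, 0)ᵀ.
Then v_2 = N · v_3 = (-3, -6, -4, -8)ᵀ.
Then v_1 = N · v_2 = (-2, 0, 0, 0)ᵀ.

Sanity check: (A − (2)·I) v_1 = (0, 0, 0, 0)ᵀ = 0. ✓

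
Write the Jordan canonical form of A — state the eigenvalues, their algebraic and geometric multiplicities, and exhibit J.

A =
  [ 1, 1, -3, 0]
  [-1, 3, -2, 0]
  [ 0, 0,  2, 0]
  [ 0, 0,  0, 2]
J_3(2) ⊕ J_1(2)

The characteristic polynomial is
  det(x·I − A) = x^4 - 8*x^3 + 24*x^2 - 32*x + 16 = (x - 2)^4

Eigenvalues and multiplicities (the geometric multiplicity of λ is n − rank(A − λI), which equals the number of Jordan blocks for λ):
  λ = 2: algebraic multiplicity = 4, geometric multiplicity = 2

Determining the block sizes for each eigenvalue:
  λ = 2: with am = 4 and gm = 2, the partition is not yet determined (e.g. several partitions of 4 into 2 parts exist). Let N = A − (2)·I. Computing rank(N^1) = 2, rank(N^2) = 1, rank(N^3) = 0; the number of blocks of size ≥ j is rank(N^{j−1}) − rank(N^j), giving [2, 1, 1]. So we have 1 block(s) of size 3, 1 block(s) of size 1 → block sizes [3, 1]

Assembling the blocks gives a Jordan form
J =
  [2, 1, 0, 0]
  [0, 2, 1, 0]
  [0, 0, 2, 0]
  [0, 0, 0, 2]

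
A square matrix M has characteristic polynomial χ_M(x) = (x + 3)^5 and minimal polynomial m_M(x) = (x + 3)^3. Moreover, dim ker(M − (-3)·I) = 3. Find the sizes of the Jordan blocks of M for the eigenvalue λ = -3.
Block sizes for λ = -3: [3, 1, 1]

Step 1 — from the characteristic polynomial, algebraic multiplicity of λ = -3 is 5. From dim ker(M − (-3)·I) = 3, there are exactly 3 Jordan blocks for λ = -3.
Step 2 — from the minimal polynomial, the factor (x + 3)^3 tells us the largest block for λ = -3 has size 3.
Step 3 — with total size 5, 3 blocks, and largest block 3, the block sizes (in nonincreasing order) are [3, 1, 1].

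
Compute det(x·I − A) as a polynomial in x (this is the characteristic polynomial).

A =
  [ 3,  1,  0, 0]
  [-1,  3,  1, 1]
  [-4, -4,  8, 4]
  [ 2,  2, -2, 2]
x^4 - 16*x^3 + 96*x^2 - 256*x + 256

Expanding det(x·I − A) (e.g. by cofactor expansion or by noting that A is similar to its Jordan form J, which has the same characteristic polynomial as A) gives
  χ_A(x) = x^4 - 16*x^3 + 96*x^2 - 256*x + 256
which factors as (x - 4)^4. The eigenvalues (with algebraic multiplicities) are λ = 4 with multiplicity 4.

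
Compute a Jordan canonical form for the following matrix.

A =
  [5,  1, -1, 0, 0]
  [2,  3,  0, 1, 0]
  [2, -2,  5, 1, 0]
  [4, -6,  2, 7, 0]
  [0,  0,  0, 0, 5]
J_2(5) ⊕ J_2(5) ⊕ J_1(5)

The characteristic polynomial is
  det(x·I − A) = x^5 - 25*x^4 + 250*x^3 - 1250*x^2 + 3125*x - 3125 = (x - 5)^5

Eigenvalues and multiplicities (the geometric multiplicity of λ is n − rank(A − λI), which equals the number of Jordan blocks for λ):
  λ = 5: algebraic multiplicity = 5, geometric multiplicity = 3

Determining the block sizes for each eigenvalue:
  λ = 5: with am = 5 and gm = 3, the partition is not yet determined (e.g. several partitions of 5 into 3 parts exist). Let N = A − (5)·I. Computing rank(N^1) = 2, rank(N^2) = 0; the number of blocks of size ≥ j is rank(N^{j−1}) − rank(N^j), giving [3, 2]. So we have 2 block(s) of size 2, 1 block(s) of size 1 → block sizes [2, 2, 1]

Assembling the blocks gives a Jordan form
J =
  [5, 1, 0, 0, 0]
  [0, 5, 0, 0, 0]
  [0, 0, 5, 1, 0]
  [0, 0, 0, 5, 0]
  [0, 0, 0, 0, 5]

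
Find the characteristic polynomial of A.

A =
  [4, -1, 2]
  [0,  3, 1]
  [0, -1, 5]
x^3 - 12*x^2 + 48*x - 64

Expanding det(x·I − A) (e.g. by cofactor expansion or by noting that A is similar to its Jordan form J, which has the same characteristic polynomial as A) gives
  χ_A(x) = x^3 - 12*x^2 + 48*x - 64
which factors as (x - 4)^3. The eigenvalues (with algebraic multiplicities) are λ = 4 with multiplicity 3.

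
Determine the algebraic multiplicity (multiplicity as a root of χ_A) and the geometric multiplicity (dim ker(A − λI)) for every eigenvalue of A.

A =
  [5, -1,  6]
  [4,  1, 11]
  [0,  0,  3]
λ = 3: alg = 3, geom = 1

Step 1 — factor the characteristic polynomial to read off the algebraic multiplicities:
  χ_A(x) = (x - 3)^3

Step 2 — compute geometric multiplicities via the rank-nullity identity g(λ) = n − rank(A − λI):
  rank(A − (3)·I) = 2, so dim ker(A − (3)·I) = n − 2 = 1

Summary:
  λ = 3: algebraic multiplicity = 3, geometric multiplicity = 1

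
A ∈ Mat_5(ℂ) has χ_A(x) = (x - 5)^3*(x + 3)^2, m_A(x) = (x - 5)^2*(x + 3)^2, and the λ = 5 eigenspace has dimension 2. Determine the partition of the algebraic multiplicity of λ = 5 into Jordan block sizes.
Block sizes for λ = 5: [2, 1]

Step 1 — from the characteristic polynomial, algebraic multiplicity of λ = 5 is 3. From dim ker(A − (5)·I) = 2, there are exactly 2 Jordan blocks for λ = 5.
Step 2 — from the minimal polynomial, the factor (x − 5)^2 tells us the largest block for λ = 5 has size 2.
Step 3 — with total size 3, 2 blocks, and largest block 2, the block sizes (in nonincreasing order) are [2, 1].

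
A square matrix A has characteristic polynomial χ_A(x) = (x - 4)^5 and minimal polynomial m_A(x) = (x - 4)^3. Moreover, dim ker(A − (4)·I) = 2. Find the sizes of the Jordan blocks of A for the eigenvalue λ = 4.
Block sizes for λ = 4: [3, 2]

Step 1 — from the characteristic polynomial, algebraic multiplicity of λ = 4 is 5. From dim ker(A − (4)·I) = 2, there are exactly 2 Jordan blocks for λ = 4.
Step 2 — from the minimal polynomial, the factor (x − 4)^3 tells us the largest block for λ = 4 has size 3.
Step 3 — with total size 5, 2 blocks, and largest block 3, the block sizes (in nonincreasing order) are [3, 2].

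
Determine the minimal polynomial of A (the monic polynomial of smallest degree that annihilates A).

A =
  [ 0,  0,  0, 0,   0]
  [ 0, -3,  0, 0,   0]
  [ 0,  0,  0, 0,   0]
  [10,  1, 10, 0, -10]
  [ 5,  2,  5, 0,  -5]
x^3 + 8*x^2 + 15*x

The characteristic polynomial is χ_A(x) = x^3*(x + 3)*(x + 5), so the eigenvalues are known. The minimal polynomial is
  m_A(x) = Π_λ (x − λ)^{k_λ}
where k_λ is the size of the *largest* Jordan block for λ (equivalently, the smallest k with (A − λI)^k v = 0 for every generalised eigenvector v of λ).

  λ = -5: largest Jordan block has size 1, contributing (x + 5)
  λ = -3: largest Jordan block has size 1, contributing (x + 3)
  λ = 0: largest Jordan block has size 1, contributing (x − 0)

So m_A(x) = x*(x + 3)*(x + 5) = x^3 + 8*x^2 + 15*x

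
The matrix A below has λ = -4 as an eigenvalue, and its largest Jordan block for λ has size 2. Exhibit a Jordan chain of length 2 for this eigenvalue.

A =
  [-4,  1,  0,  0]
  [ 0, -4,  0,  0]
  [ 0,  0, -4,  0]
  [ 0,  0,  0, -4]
A Jordan chain for λ = -4 of length 2:
v_1 = (1, 0, 0, 0)ᵀ
v_2 = (0, 1, 0, 0)ᵀ

Let N = A − (-4)·I. We want v_2 with N^2 v_2 = 0 but N^1 v_2 ≠ 0; then v_{j-1} := N · v_j for j = 2, …, 2.

Pick v_2 = (0, 1, 0, 0)ᵀ.
Then v_1 = N · v_2 = (1, 0, 0, 0)ᵀ.

Sanity check: (A − (-4)·I) v_1 = (0, 0, 0, 0)ᵀ = 0. ✓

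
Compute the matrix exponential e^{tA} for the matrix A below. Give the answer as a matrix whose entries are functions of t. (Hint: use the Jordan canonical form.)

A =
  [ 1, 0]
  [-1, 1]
e^{tA} =
  [exp(t), 0]
  [-t*exp(t), exp(t)]

Strategy: write A = P · J · P⁻¹ where J is a Jordan canonical form, so e^{tA} = P · e^{tJ} · P⁻¹, and e^{tJ} can be computed block-by-block.

A has Jordan form
J =
  [1, 1]
  [0, 1]
(up to reordering of blocks).

Per-block formulas:
  For a 2×2 Jordan block J_2(1): exp(t · J_2(1)) = e^(1t)·(I + t·N), where N is the 2×2 nilpotent shift.

After assembling e^{tJ} and conjugating by P, we get:

e^{tA} =
  [exp(t), 0]
  [-t*exp(t), exp(t)]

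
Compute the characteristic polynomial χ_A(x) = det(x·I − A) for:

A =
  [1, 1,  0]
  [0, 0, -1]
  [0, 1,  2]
x^3 - 3*x^2 + 3*x - 1

Expanding det(x·I − A) (e.g. by cofactor expansion or by noting that A is similar to its Jordan form J, which has the same characteristic polynomial as A) gives
  χ_A(x) = x^3 - 3*x^2 + 3*x - 1
which factors as (x - 1)^3. The eigenvalues (with algebraic multiplicities) are λ = 1 with multiplicity 3.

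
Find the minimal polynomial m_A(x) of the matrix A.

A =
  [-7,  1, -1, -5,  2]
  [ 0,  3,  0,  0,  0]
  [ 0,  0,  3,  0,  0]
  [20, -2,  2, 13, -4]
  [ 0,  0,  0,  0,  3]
x^2 - 6*x + 9

The characteristic polynomial is χ_A(x) = (x - 3)^5, so the eigenvalues are known. The minimal polynomial is
  m_A(x) = Π_λ (x − λ)^{k_λ}
where k_λ is the size of the *largest* Jordan block for λ (equivalently, the smallest k with (A − λI)^k v = 0 for every generalised eigenvector v of λ).

  λ = 3: largest Jordan block has size 2, contributing (x − 3)^2

So m_A(x) = (x - 3)^2 = x^2 - 6*x + 9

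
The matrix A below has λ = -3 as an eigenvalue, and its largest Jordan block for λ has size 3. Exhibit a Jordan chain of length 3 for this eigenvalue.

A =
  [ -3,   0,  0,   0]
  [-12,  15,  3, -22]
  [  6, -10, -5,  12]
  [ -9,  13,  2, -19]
A Jordan chain for λ = -3 of length 3:
v_1 = (0, 8, -4, 6)ᵀ
v_2 = (0, 18, -10, 13)ᵀ
v_3 = (0, 1, 0, 0)ᵀ

Let N = A − (-3)·I. We want v_3 with N^3 v_3 = 0 but N^2 v_3 ≠ 0; then v_{j-1} := N · v_j for j = 3, …, 2.

Pick v_3 = (0, 1, 0, 0)ᵀ.
Then v_2 = N · v_3 = (0, 18, -10, 13)ᵀ.
Then v_1 = N · v_2 = (0, 8, -4, 6)ᵀ.

Sanity check: (A − (-3)·I) v_1 = (0, 0, 0, 0)ᵀ = 0. ✓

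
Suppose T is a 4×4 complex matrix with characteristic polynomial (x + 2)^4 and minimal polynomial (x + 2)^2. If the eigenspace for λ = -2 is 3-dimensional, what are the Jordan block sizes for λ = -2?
Block sizes for λ = -2: [2, 1, 1]

Step 1 — from the characteristic polynomial, algebraic multiplicity of λ = -2 is 4. From dim ker(T − (-2)·I) = 3, there are exactly 3 Jordan blocks for λ = -2.
Step 2 — from the minimal polynomial, the factor (x + 2)^2 tells us the largest block for λ = -2 has size 2.
Step 3 — with total size 4, 3 blocks, and largest block 2, the block sizes (in nonincreasing order) are [2, 1, 1].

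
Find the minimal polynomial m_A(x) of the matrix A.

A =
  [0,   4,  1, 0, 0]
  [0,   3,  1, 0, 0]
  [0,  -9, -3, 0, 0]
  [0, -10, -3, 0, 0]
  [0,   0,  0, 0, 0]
x^3

The characteristic polynomial is χ_A(x) = x^5, so the eigenvalues are known. The minimal polynomial is
  m_A(x) = Π_λ (x − λ)^{k_λ}
where k_λ is the size of the *largest* Jordan block for λ (equivalently, the smallest k with (A − λI)^k v = 0 for every generalised eigenvector v of λ).

  λ = 0: largest Jordan block has size 3, contributing (x − 0)^3

So m_A(x) = x^3 = x^3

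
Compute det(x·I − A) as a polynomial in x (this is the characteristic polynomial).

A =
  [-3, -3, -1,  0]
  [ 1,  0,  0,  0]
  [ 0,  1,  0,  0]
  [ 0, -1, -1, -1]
x^4 + 4*x^3 + 6*x^2 + 4*x + 1

Expanding det(x·I − A) (e.g. by cofactor expansion or by noting that A is similar to its Jordan form J, which has the same characteristic polynomial as A) gives
  χ_A(x) = x^4 + 4*x^3 + 6*x^2 + 4*x + 1
which factors as (x + 1)^4. The eigenvalues (with algebraic multiplicities) are λ = -1 with multiplicity 4.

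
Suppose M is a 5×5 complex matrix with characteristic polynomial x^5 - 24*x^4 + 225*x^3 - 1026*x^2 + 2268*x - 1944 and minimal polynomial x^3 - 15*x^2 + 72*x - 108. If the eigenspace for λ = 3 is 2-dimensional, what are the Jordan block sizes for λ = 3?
Block sizes for λ = 3: [1, 1]

Step 1 — from the characteristic polynomial, algebraic multiplicity of λ = 3 is 2. From dim ker(M − (3)·I) = 2, there are exactly 2 Jordan blocks for λ = 3.
Step 2 — from the minimal polynomial, the factor (x − 3) tells us the largest block for λ = 3 has size 1.
Step 3 — with total size 2, 2 blocks, and largest block 1, the block sizes (in nonincreasing order) are [1, 1].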